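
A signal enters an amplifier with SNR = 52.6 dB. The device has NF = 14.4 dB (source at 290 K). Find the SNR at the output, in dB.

By definition F = SNR_in/SNR_out, so in dB: SNR_out = SNR_in − NF
SNR_out = 52.6 − 14.4 = 38.2 dB

38.2 dB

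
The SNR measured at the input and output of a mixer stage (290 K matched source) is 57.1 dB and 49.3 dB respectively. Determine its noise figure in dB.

7.8 dB

NF (dB) = SNR_in(dB) − SNR_out(dB) when the source is at T₀
NF = 57.1 − 49.3 = 7.8 dB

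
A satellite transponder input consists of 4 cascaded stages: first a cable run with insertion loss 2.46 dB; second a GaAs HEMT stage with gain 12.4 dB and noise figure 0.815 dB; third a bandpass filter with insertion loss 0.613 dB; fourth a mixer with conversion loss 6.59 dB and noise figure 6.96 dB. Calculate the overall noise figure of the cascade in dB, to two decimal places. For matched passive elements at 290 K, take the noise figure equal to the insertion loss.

Convert to linear (a loss of L dB is a gain of −L dB): F_i = 10^(NF_i/10), G_i = 10^(G_i,dB/10)
  Stage 1: F_1 = 10^(2.46/10) = 1.762, G_1 = 10^(−2.46/10) = 0.5675
  Stage 2: F_2 = 10^(0.815/10) = 1.206, G_2 = 10^(12.4/10) = 17.38
  Stage 3: F_3 = 10^(0.613/10) = 1.152, G_3 = 10^(−0.613/10) = 0.8684
  Stage 4: F_4 = 10^(6.96/10) = 4.966, G_4 = 10^(−6.59/10) = 0.2193
Friis cascade:
  F = 1.762 + (1.206 − 1)/0.5675 + (1.152 − 1)/9.863 + (4.966 − 1)/8.564 = 2.604
NF = 10 log₁₀(2.604) = 4.16 dB

4.16 dB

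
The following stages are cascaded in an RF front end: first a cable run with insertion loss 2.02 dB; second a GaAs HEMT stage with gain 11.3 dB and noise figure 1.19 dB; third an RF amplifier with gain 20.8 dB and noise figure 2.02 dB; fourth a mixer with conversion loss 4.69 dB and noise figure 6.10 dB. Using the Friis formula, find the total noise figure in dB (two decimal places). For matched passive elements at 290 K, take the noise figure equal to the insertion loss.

3.36 dB

Convert to linear (a loss of L dB is a gain of −L dB): F_i = 10^(NF_i/10), G_i = 10^(G_i,dB/10)
  Stage 1: F_1 = 10^(2.02/10) = 1.592, G_1 = 10^(−2.02/10) = 0.6281
  Stage 2: F_2 = 10^(1.19/10) = 1.315, G_2 = 10^(11.3/10) = 13.49
  Stage 3: F_3 = 10^(2.02/10) = 1.592, G_3 = 10^(20.8/10) = 120.2
  Stage 4: F_4 = 10^(6.10/10) = 4.074, G_4 = 10^(−4.69/10) = 0.3396
Friis cascade:
  F = 1.592 + (1.315 − 1)/0.6281 + (1.592 − 1)/8.472 + (4.074 − 1)/1019 = 2.167
NF = 10 log₁₀(2.167) = 3.36 dB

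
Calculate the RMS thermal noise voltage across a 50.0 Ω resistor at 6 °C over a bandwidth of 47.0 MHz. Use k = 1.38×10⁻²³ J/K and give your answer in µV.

6.02 µV

T = 6 °C + 273.15 = 279.15 K
V_n = √(4kTRB)
4kTRB = 4 × 1.38×10⁻²³ × 279.15 × 5.00×10¹ × 4.70×10⁷ = 3.62×10⁻¹¹ V²
V_n = √(3.62×10⁻¹¹) = 6.02×10⁻⁶ V = 6.02 µV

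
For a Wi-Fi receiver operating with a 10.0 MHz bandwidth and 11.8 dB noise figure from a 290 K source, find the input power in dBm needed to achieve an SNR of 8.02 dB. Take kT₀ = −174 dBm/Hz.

Sensitivity = −174 + 10 log₁₀(B) + NF + SNR_min
= −174 + 70 + 11.8 + 8.02
= −84.18 dBm → −84.2 dBm

−84.2 dBm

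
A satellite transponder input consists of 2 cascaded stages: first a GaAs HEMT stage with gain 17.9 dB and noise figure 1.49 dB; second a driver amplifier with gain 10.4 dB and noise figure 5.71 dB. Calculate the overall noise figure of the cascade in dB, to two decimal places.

Convert to linear (a loss of L dB is a gain of −L dB): F_i = 10^(NF_i/10), G_i = 10^(G_i,dB/10)
  Stage 1: F_1 = 10^(1.49/10) = 1.409, G_1 = 10^(17.9/10) = 61.66
  Stage 2: F_2 = 10^(5.71/10) = 3.724, G_2 = 10^(10.4/10) = 10.96
Friis cascade:
  F = 1.409 + (3.724 − 1)/61.66 = 1.453
NF = 10 log₁₀(1.453) = 1.62 dB

1.62 dB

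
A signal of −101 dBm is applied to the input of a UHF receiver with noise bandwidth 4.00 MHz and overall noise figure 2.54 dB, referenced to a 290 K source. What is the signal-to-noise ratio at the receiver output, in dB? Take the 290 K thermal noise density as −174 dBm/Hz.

Noise floor: N = −174 + 10 log₁₀(B) + NF
10 log₁₀(4.00×10⁶) = 66.02 dB
N = −174 + 66.02 + 2.54 = −105.44 dBm
SNR = P_sig − N = −101 − (−105.44) = 4.44 dB → 4.4 dB

4.4 dB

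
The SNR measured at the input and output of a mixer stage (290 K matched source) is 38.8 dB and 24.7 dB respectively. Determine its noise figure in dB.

NF (dB) = SNR_in(dB) − SNR_out(dB) when the source is at T₀
NF = 38.8 − 24.7 = 14.1 dB

14.1 dB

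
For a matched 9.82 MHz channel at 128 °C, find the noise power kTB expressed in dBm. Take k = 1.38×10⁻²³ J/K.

−102.6 dBm

T = 128 °C + 273.15 = 401.15 K
P_n = kTB = 1.38×10⁻²³ × 401.15 × 9.82×10⁶ = 5.44×10⁻¹⁴ W
In dBm: 10 log₁₀(5.44×10⁻¹⁴ / 10⁻³) = −102.6 dBm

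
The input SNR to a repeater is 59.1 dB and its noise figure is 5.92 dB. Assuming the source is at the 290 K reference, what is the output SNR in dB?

53.18 dB

By definition F = SNR_in/SNR_out, so in dB: SNR_out = SNR_in − NF
SNR_out = 59.1 − 5.92 = 53.18 dB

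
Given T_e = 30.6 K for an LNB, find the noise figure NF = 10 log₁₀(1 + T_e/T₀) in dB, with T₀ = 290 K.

0.436 dB

F = 1 + T_e/T₀ = 1 + 30.6/290 = 1.10552
NF = 10 log₁₀(1.10552) = 0.436 dB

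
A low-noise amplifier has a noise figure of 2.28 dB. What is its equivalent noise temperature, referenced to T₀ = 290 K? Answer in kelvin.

200 K

F = 10^(2.28/10) = 1.69044
T_e = (F − 1)·T₀ = (1.69044 − 1) × 290 = 200 K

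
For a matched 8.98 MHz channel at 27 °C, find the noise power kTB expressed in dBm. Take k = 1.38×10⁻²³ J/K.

−104.3 dBm

T = 27 °C + 273.15 = 300.15 K
P_n = kTB = 1.38×10⁻²³ × 300.15 × 8.98×10⁶ = 3.72×10⁻¹⁴ W
In dBm: 10 log₁₀(3.72×10⁻¹⁴ / 10⁻³) = −104.3 dBm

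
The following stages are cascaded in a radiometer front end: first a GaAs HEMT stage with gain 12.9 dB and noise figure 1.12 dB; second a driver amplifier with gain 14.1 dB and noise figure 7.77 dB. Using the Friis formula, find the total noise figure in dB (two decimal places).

Convert to linear (a loss of L dB is a gain of −L dB): F_i = 10^(NF_i/10), G_i = 10^(G_i,dB/10)
  Stage 1: F_1 = 10^(1.12/10) = 1.294, G_1 = 10^(12.9/10) = 19.50
  Stage 2: F_2 = 10^(7.77/10) = 5.984, G_2 = 10^(14.1/10) = 25.70
Friis cascade:
  F = 1.294 + (5.984 − 1)/19.50 = 1.550
NF = 10 log₁₀(1.550) = 1.90 dB

1.90 dB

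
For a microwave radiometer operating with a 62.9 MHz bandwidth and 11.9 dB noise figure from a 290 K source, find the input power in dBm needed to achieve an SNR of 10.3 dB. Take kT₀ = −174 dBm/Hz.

Sensitivity = −174 + 10 log₁₀(B) + NF + SNR_min
= −174 + 77.99 + 11.9 + 10.3
= −73.81 dBm → −73.8 dBm

−73.8 dBm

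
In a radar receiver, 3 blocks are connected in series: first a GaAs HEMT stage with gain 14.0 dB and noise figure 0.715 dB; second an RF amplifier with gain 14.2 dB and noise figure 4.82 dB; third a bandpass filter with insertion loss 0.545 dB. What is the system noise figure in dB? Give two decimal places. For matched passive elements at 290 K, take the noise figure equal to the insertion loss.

Convert to linear (a loss of L dB is a gain of −L dB): F_i = 10^(NF_i/10), G_i = 10^(G_i,dB/10)
  Stage 1: F_1 = 10^(0.715/10) = 1.179, G_1 = 10^(14.0/10) = 25.12
  Stage 2: F_2 = 10^(4.82/10) = 3.034, G_2 = 10^(14.2/10) = 26.30
  Stage 3: F_3 = 10^(0.545/10) = 1.134, G_3 = 10^(−0.545/10) = 0.8821
Friis cascade:
  F = 1.179 + (3.034 − 1)/25.12 + (1.134 − 1)/660.7 = 1.260
NF = 10 log₁₀(1.260) = 1.00 dB

1.00 dB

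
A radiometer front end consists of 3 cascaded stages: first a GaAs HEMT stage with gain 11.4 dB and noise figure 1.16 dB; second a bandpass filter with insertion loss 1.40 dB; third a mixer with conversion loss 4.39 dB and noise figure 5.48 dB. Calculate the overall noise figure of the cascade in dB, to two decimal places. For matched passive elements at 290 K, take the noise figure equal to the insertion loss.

Convert to linear (a loss of L dB is a gain of −L dB): F_i = 10^(NF_i/10), G_i = 10^(G_i,dB/10)
  Stage 1: F_1 = 10^(1.16/10) = 1.306, G_1 = 10^(11.4/10) = 13.80
  Stage 2: F_2 = 10^(1.40/10) = 1.380, G_2 = 10^(−1.40/10) = 0.7244
  Stage 3: F_3 = 10^(5.48/10) = 3.532, G_3 = 10^(−4.39/10) = 0.3639
Friis cascade:
  F = 1.306 + (1.380 − 1)/13.80 + (3.532 − 1)/10.00 = 1.587
NF = 10 log₁₀(1.587) = 2.01 dB

2.01 dB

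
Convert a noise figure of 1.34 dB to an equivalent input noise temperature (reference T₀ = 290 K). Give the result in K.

F = 10^(1.34/10) = 1.36144
T_e = (F − 1)·T₀ = (1.36144 − 1) × 290 = 105 K

105 K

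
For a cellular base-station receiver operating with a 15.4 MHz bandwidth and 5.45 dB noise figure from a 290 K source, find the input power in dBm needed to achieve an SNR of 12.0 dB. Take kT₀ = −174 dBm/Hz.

Sensitivity = −174 + 10 log₁₀(B) + NF + SNR_min
= −174 + 71.88 + 5.45 + 12.0
= −84.67 dBm → −84.7 dBm

−84.7 dBm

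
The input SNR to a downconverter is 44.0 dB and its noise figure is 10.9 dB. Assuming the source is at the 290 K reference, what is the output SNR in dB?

33.1 dB

By definition F = SNR_in/SNR_out, so in dB: SNR_out = SNR_in − NF
SNR_out = 44.0 − 10.9 = 33.1 dB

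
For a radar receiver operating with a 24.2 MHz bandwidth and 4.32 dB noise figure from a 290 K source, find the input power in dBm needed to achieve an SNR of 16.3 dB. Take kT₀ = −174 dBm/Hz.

Sensitivity = −174 + 10 log₁₀(B) + NF + SNR_min
= −174 + 73.84 + 4.32 + 16.3
= −79.54 dBm → −79.5 dBm

−79.5 dBm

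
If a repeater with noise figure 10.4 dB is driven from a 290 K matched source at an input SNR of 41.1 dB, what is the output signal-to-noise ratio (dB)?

30.7 dB

By definition F = SNR_in/SNR_out, so in dB: SNR_out = SNR_in − NF
SNR_out = 41.1 − 10.4 = 30.7 dB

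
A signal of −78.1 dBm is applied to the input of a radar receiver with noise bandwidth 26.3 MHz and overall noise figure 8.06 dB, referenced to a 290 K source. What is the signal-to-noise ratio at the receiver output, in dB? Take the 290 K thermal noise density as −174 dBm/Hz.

Noise floor: N = −174 + 10 log₁₀(B) + NF
10 log₁₀(2.63×10⁷) = 74.2 dB
N = −174 + 74.2 + 8.06 = −91.74 dBm
SNR = P_sig − N = −78.1 − (−91.74) = 13.64 dB → 13.6 dB

13.6 dB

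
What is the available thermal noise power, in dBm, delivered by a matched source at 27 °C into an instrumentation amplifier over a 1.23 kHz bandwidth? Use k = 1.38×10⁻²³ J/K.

T = 27 °C + 273.15 = 300.15 K
P_n = kTB = 1.38×10⁻²³ × 300.15 × 1.23×10³ = 5.09×10⁻¹⁸ W
In dBm: 10 log₁₀(5.09×10⁻¹⁸ / 10⁻³) = −142.9 dBm

−142.9 dBm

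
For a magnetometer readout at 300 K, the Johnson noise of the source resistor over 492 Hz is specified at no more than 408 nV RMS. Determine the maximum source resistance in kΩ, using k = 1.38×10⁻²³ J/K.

20.4 kΩ

Johnson–Nyquist: V_n = √(4kTRB) ⇒ R = V_n² / (4kTB)
4kTB = 4 × 1.38×10⁻²³ × 300 × 4.92×10² = 8.15×10⁻¹⁸
R = (4.08×10⁻⁷)² / 8.15×10⁻¹⁸ = 2.04×10⁴ Ω = 20.4 kΩ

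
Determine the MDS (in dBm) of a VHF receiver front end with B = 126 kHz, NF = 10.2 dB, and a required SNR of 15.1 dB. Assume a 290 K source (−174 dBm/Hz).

−97.7 dBm

Sensitivity = −174 + 10 log₁₀(B) + NF + SNR_min
= −174 + 51 + 10.2 + 15.1
= −97.7 dBm → −97.7 dBm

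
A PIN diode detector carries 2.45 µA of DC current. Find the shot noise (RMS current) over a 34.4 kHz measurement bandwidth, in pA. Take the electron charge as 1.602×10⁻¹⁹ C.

164 pA

I_n = √(2qI·B)
2qI·B = 2 × 1.602×10⁻¹⁹ × 2.45×10⁻⁶ × 3.44×10⁴ = 2.70×10⁻²⁰ A²
I_n = √(2.70×10⁻²⁰) = 1.64×10⁻¹⁰ A = 164 pA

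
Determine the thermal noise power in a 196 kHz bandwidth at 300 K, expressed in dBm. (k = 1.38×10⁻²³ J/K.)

P_n = kTB = 1.38×10⁻²³ × 300 × 1.96×10⁵ = 8.11×10⁻¹⁶ W
In dBm: 10 log₁₀(8.11×10⁻¹⁶ / 10⁻³) = −120.9 dBm

−120.9 dBm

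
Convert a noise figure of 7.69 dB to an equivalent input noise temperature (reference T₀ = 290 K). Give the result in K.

1414 K

F = 10^(7.69/10) = 5.87489
T_e = (F − 1)·T₀ = (5.87489 − 1) × 290 = 1414 K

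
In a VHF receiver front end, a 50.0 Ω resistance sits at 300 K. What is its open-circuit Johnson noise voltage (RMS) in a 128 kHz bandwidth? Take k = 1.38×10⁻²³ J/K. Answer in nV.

326 nV

V_n = √(4kTRB)
4kTRB = 4 × 1.38×10⁻²³ × 300 × 5.00×10¹ × 1.28×10⁵ = 1.06×10⁻¹³ V²
V_n = √(1.06×10⁻¹³) = 3.26×10⁻⁷ V = 326 nV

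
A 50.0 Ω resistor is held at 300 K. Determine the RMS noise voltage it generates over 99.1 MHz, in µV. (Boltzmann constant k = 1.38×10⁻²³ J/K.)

V_n = √(4kTRB)
4kTRB = 4 × 1.38×10⁻²³ × 300 × 5.00×10¹ × 9.91×10⁷ = 8.21×10⁻¹¹ V²
V_n = √(8.21×10⁻¹¹) = 9.06×10⁻⁶ V = 9.06 µV

9.06 µV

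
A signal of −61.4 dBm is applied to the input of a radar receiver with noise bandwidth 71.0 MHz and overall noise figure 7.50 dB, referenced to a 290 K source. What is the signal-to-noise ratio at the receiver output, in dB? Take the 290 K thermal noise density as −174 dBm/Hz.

26.6 dB

Noise floor: N = −174 + 10 log₁₀(B) + NF
10 log₁₀(7.10×10⁷) = 78.51 dB
N = −174 + 78.51 + 7.50 = −87.99 dBm
SNR = P_sig − N = −61.4 − (−87.99) = 26.59 dB → 26.6 dB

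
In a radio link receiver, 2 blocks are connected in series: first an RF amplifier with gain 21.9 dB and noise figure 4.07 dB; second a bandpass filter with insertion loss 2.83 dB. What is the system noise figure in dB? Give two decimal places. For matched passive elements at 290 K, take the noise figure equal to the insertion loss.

Convert to linear (a loss of L dB is a gain of −L dB): F_i = 10^(NF_i/10), G_i = 10^(G_i,dB/10)
  Stage 1: F_1 = 10^(4.07/10) = 2.553, G_1 = 10^(21.9/10) = 154.9
  Stage 2: F_2 = 10^(2.83/10) = 1.919, G_2 = 10^(−2.83/10) = 0.5212
Friis cascade:
  F = 2.553 + (1.919 − 1)/154.9 = 2.559
NF = 10 log₁₀(2.559) = 4.08 dB

4.08 dB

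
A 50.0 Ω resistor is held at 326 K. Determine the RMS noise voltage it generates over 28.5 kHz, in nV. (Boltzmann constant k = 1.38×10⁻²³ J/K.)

V_n = √(4kTRB)
4kTRB = 4 × 1.38×10⁻²³ × 326 × 5.00×10¹ × 2.85×10⁴ = 2.56×10⁻¹⁴ V²
V_n = √(2.56×10⁻¹⁴) = 1.60×10⁻⁷ V = 160 nV

160 nV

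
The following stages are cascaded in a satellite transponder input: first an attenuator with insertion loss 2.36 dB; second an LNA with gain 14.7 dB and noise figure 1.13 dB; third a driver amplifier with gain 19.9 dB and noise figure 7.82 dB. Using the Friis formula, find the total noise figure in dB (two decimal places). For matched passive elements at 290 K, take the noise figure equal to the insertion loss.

Convert to linear (a loss of L dB is a gain of −L dB): F_i = 10^(NF_i/10), G_i = 10^(G_i,dB/10)
  Stage 1: F_1 = 10^(2.36/10) = 1.722, G_1 = 10^(−2.36/10) = 0.5808
  Stage 2: F_2 = 10^(1.13/10) = 1.297, G_2 = 10^(14.7/10) = 29.51
  Stage 3: F_3 = 10^(7.82/10) = 6.053, G_3 = 10^(19.9/10) = 97.72
Friis cascade:
  F = 1.722 + (1.297 − 1)/0.5808 + (6.053 − 1)/17.14 = 2.528
NF = 10 log₁₀(2.528) = 4.03 dB

4.03 dB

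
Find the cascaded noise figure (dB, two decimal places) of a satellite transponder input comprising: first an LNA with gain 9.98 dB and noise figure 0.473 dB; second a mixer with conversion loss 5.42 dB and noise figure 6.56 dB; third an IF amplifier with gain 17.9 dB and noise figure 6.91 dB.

Convert to linear (a loss of L dB is a gain of −L dB): F_i = 10^(NF_i/10), G_i = 10^(G_i,dB/10)
  Stage 1: F_1 = 10^(0.473/10) = 1.115, G_1 = 10^(9.98/10) = 9.954
  Stage 2: F_2 = 10^(6.56/10) = 4.529, G_2 = 10^(−5.42/10) = 0.2871
  Stage 3: F_3 = 10^(6.91/10) = 4.909, G_3 = 10^(17.9/10) = 61.66
Friis cascade:
  F = 1.115 + (4.529 − 1)/9.954 + (4.909 − 1)/2.858 = 2.838
NF = 10 log₁₀(2.838) = 4.53 dB

4.53 dB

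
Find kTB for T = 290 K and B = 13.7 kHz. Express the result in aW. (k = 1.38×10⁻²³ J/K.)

54.8 aW

P_n = kTB = 1.38×10⁻²³ × 290 × 1.37×10⁴ = 5.48×10⁻¹⁷ W = 54.8 aW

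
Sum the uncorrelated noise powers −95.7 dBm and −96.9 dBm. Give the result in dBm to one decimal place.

Convert to linear, add, convert back:
P₁ = 2.69×10⁻¹³ W, P₂ = 2.04×10⁻¹³ W
P_tot = 4.73×10⁻¹³ W → 10 log₁₀(P_tot / 10⁻³) = −93.2 dBm

−93.2 dBm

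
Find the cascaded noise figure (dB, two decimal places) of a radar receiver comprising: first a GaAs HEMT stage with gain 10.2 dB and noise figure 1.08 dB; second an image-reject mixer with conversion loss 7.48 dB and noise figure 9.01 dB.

Convert to linear (a loss of L dB is a gain of −L dB): F_i = 10^(NF_i/10), G_i = 10^(G_i,dB/10)
  Stage 1: F_1 = 10^(1.08/10) = 1.282, G_1 = 10^(10.2/10) = 10.47
  Stage 2: F_2 = 10^(9.01/10) = 7.962, G_2 = 10^(−7.48/10) = 0.1786
Friis cascade:
  F = 1.282 + (7.962 − 1)/10.47 = 1.947
NF = 10 log₁₀(1.947) = 2.89 dB

2.89 dB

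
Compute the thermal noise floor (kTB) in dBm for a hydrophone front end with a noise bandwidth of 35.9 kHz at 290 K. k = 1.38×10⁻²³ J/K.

P_n = kTB = 1.38×10⁻²³ × 290 × 3.59×10⁴ = 1.44×10⁻¹⁶ W
In dBm: 10 log₁₀(1.44×10⁻¹⁶ / 10⁻³) = −128.4 dBm

−128.4 dBm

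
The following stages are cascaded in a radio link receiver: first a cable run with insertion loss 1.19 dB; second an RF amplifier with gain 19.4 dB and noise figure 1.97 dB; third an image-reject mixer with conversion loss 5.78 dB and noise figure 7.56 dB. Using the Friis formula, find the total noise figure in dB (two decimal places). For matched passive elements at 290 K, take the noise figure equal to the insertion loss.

3.31 dB

Convert to linear (a loss of L dB is a gain of −L dB): F_i = 10^(NF_i/10), G_i = 10^(G_i,dB/10)
  Stage 1: F_1 = 10^(1.19/10) = 1.315, G_1 = 10^(−1.19/10) = 0.7603
  Stage 2: F_2 = 10^(1.97/10) = 1.574, G_2 = 10^(19.4/10) = 87.10
  Stage 3: F_3 = 10^(7.56/10) = 5.702, G_3 = 10^(−5.78/10) = 0.2642
Friis cascade:
  F = 1.315 + (1.574 − 1)/0.7603 + (5.702 − 1)/66.22 = 2.141
NF = 10 log₁₀(2.141) = 3.31 dB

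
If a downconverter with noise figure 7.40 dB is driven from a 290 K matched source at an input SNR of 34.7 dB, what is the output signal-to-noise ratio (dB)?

27.30 dB

By definition F = SNR_in/SNR_out, so in dB: SNR_out = SNR_in − NF
SNR_out = 34.7 − 7.40 = 27.30 dB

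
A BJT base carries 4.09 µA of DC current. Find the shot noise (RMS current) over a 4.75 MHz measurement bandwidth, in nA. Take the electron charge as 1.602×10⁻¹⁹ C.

I_n = √(2qI·B)
2qI·B = 2 × 1.602×10⁻¹⁹ × 4.09×10⁻⁶ × 4.75×10⁶ = 6.22×10⁻¹⁸ A²
I_n = √(6.22×10⁻¹⁸) = 2.49×10⁻⁹ A = 2.49 nA

2.49 nA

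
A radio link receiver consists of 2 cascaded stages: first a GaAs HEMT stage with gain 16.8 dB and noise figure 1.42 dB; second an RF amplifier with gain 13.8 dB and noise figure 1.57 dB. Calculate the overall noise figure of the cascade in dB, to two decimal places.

Convert to linear (a loss of L dB is a gain of −L dB): F_i = 10^(NF_i/10), G_i = 10^(G_i,dB/10)
  Stage 1: F_1 = 10^(1.42/10) = 1.387, G_1 = 10^(16.8/10) = 47.86
  Stage 2: F_2 = 10^(1.57/10) = 1.435, G_2 = 10^(13.8/10) = 23.99
Friis cascade:
  F = 1.387 + (1.435 − 1)/47.86 = 1.396
NF = 10 log₁₀(1.396) = 1.45 dB

1.45 dB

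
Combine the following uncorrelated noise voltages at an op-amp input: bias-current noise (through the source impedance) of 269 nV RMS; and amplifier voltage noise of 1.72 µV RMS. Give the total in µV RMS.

1.74 µV

Uncorrelated sources add in power (mean-square): V_tot = √(ΣV_i²)
V_tot = √[(2.69×10⁻⁷)² + (1.72×10⁻⁶)²] = 1.74×10⁻⁶ V = 1.74 µV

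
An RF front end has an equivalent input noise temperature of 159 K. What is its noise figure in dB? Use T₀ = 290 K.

1.90 dB

F = 1 + T_e/T₀ = 1 + 159/290 = 1.54828
NF = 10 log₁₀(1.54828) = 1.90 dB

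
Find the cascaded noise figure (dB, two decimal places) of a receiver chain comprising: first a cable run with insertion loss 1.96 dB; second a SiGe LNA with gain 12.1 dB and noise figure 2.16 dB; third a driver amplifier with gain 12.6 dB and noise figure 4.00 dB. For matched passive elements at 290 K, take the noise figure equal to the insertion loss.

4.36 dB

Convert to linear (a loss of L dB is a gain of −L dB): F_i = 10^(NF_i/10), G_i = 10^(G_i,dB/10)
  Stage 1: F_1 = 10^(1.96/10) = 1.570, G_1 = 10^(−1.96/10) = 0.6368
  Stage 2: F_2 = 10^(2.16/10) = 1.644, G_2 = 10^(12.1/10) = 16.22
  Stage 3: F_3 = 10^(4.00/10) = 2.512, G_3 = 10^(12.6/10) = 18.20
Friis cascade:
  F = 1.570 + (1.644 − 1)/0.6368 + (2.512 − 1)/10.33 = 2.729
NF = 10 log₁₀(2.729) = 4.36 dB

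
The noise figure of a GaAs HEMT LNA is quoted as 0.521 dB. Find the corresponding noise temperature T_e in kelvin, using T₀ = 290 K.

37.0 K

F = 10^(0.521/10) = 1.12746
T_e = (F − 1)·T₀ = (1.12746 − 1) × 290 = 37.0 K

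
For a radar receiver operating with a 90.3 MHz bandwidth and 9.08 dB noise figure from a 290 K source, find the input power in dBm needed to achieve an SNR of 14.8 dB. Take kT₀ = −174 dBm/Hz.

Sensitivity = −174 + 10 log₁₀(B) + NF + SNR_min
= −174 + 79.56 + 9.08 + 14.8
= −70.56 dBm → −70.6 dBm

−70.6 dBm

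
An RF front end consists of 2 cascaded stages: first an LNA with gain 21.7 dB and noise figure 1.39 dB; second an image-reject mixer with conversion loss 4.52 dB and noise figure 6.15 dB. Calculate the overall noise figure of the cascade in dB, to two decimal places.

1.46 dB

Convert to linear (a loss of L dB is a gain of −L dB): F_i = 10^(NF_i/10), G_i = 10^(G_i,dB/10)
  Stage 1: F_1 = 10^(1.39/10) = 1.377, G_1 = 10^(21.7/10) = 147.9
  Stage 2: F_2 = 10^(6.15/10) = 4.121, G_2 = 10^(−4.52/10) = 0.3532
Friis cascade:
  F = 1.377 + (4.121 − 1)/147.9 = 1.398
NF = 10 log₁₀(1.398) = 1.46 dB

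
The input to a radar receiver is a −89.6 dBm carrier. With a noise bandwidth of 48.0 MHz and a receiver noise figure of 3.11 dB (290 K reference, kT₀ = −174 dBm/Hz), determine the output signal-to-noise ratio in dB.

Noise floor: N = −174 + 10 log₁₀(B) + NF
10 log₁₀(4.80×10⁷) = 76.81 dB
N = −174 + 76.81 + 3.11 = −94.08 dBm
SNR = P_sig − N = −89.6 − (−94.08) = 4.48 dB → 4.5 dB

4.5 dB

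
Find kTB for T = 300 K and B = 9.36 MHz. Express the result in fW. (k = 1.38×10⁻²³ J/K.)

P_n = kTB = 1.38×10⁻²³ × 300 × 9.36×10⁶ = 3.88×10⁻¹⁴ W = 38.8 fW

38.8 fW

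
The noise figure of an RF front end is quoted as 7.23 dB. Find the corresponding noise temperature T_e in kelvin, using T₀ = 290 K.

1242 K

F = 10^(7.23/10) = 5.28445
T_e = (F − 1)·T₀ = (5.28445 − 1) × 290 = 1242 K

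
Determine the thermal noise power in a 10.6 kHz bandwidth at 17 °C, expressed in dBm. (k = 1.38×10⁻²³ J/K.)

T = 17 °C + 273.15 = 290.15 K
P_n = kTB = 1.38×10⁻²³ × 290.15 × 1.06×10⁴ = 4.24×10⁻¹⁷ W
In dBm: 10 log₁₀(4.24×10⁻¹⁷ / 10⁻³) = −133.7 dBm

−133.7 dBm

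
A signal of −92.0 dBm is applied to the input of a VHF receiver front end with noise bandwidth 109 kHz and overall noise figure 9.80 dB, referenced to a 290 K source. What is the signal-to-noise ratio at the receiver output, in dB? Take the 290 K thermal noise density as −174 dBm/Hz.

Noise floor: N = −174 + 10 log₁₀(B) + NF
10 log₁₀(1.09×10⁵) = 50.37 dB
N = −174 + 50.37 + 9.80 = −113.83 dBm
SNR = P_sig − N = −92.0 − (−113.83) = 21.83 dB → 21.8 dB

21.8 dB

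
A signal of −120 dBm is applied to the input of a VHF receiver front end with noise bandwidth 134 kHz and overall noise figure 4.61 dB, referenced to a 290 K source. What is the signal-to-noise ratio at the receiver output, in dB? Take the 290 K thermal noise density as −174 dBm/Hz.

−1.9 dB

Noise floor: N = −174 + 10 log₁₀(B) + NF
10 log₁₀(1.34×10⁵) = 51.27 dB
N = −174 + 51.27 + 4.61 = −118.12 dBm
SNR = P_sig − N = −120 − (−118.12) = −1.88 dB → −1.9 dB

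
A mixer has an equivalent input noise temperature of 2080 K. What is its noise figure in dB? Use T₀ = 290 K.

F = 1 + T_e/T₀ = 1 + 2080/290 = 8.17241
NF = 10 log₁₀(8.17241) = 9.12 dB

9.12 dB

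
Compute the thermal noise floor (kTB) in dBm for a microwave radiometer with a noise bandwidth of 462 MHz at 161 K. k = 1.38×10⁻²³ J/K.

P_n = kTB = 1.38×10⁻²³ × 161 × 4.62×10⁸ = 1.03×10⁻¹² W
In dBm: 10 log₁₀(1.03×10⁻¹² / 10⁻³) = −89.9 dBm

−89.9 dBm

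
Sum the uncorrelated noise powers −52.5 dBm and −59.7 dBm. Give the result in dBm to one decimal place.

−51.7 dBm

Convert to linear, add, convert back:
P₁ = 5.62×10⁻⁹ W, P₂ = 1.07×10⁻⁹ W
P_tot = 6.69×10⁻⁹ W → 10 log₁₀(P_tot / 10⁻³) = −51.7 dBm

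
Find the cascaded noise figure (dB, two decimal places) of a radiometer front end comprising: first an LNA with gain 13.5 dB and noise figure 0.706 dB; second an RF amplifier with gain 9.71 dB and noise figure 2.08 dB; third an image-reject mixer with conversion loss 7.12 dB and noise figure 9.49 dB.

Convert to linear (a loss of L dB is a gain of −L dB): F_i = 10^(NF_i/10), G_i = 10^(G_i,dB/10)
  Stage 1: F_1 = 10^(0.706/10) = 1.177, G_1 = 10^(13.5/10) = 22.39
  Stage 2: F_2 = 10^(2.08/10) = 1.614, G_2 = 10^(9.71/10) = 9.354
  Stage 3: F_3 = 10^(9.49/10) = 8.892, G_3 = 10^(−7.12/10) = 0.1941
Friis cascade:
  F = 1.177 + (1.614 − 1)/22.39 + (8.892 − 1)/209.4 = 1.242
NF = 10 log₁₀(1.242) = 0.94 dB

0.94 dB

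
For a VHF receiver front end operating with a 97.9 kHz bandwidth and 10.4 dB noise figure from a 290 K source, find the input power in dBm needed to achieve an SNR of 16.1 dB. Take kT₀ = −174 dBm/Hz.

Sensitivity = −174 + 10 log₁₀(B) + NF + SNR_min
= −174 + 49.91 + 10.4 + 16.1
= −97.59 dBm → −97.6 dBm

−97.6 dBm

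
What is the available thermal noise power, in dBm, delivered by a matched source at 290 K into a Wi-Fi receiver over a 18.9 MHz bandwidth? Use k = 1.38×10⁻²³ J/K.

−101.2 dBm

P_n = kTB = 1.38×10⁻²³ × 290 × 1.89×10⁷ = 7.56×10⁻¹⁴ W
In dBm: 10 log₁₀(7.56×10⁻¹⁴ / 10⁻³) = −101.2 dBm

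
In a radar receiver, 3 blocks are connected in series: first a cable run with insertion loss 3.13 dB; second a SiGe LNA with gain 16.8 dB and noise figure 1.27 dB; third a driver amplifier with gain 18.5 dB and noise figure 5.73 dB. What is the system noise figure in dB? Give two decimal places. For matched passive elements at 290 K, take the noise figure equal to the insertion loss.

Convert to linear (a loss of L dB is a gain of −L dB): F_i = 10^(NF_i/10), G_i = 10^(G_i,dB/10)
  Stage 1: F_1 = 10^(3.13/10) = 2.056, G_1 = 10^(−3.13/10) = 0.4864
  Stage 2: F_2 = 10^(1.27/10) = 1.340, G_2 = 10^(16.8/10) = 47.86
  Stage 3: F_3 = 10^(5.73/10) = 3.741, G_3 = 10^(18.5/10) = 70.79
Friis cascade:
  F = 2.056 + (1.340 − 1)/0.4864 + (3.741 − 1)/23.28 = 2.872
NF = 10 log₁₀(2.872) = 4.58 dB

4.58 dB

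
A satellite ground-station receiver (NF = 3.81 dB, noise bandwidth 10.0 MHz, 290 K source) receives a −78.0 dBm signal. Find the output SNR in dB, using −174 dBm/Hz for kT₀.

Noise floor: N = −174 + 10 log₁₀(B) + NF
10 log₁₀(1.00×10⁷) = 70 dB
N = −174 + 70 + 3.81 = −100.19 dBm
SNR = P_sig − N = −78.0 − (−100.19) = 22.19 dB → 22.2 dB

22.2 dB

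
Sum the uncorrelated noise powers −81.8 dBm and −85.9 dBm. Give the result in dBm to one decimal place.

Convert to linear, add, convert back:
P₁ = 6.61×10⁻¹² W, P₂ = 2.57×10⁻¹² W
P_tot = 9.18×10⁻¹² W → 10 log₁₀(P_tot / 10⁻³) = −80.4 dBm

−80.4 dBm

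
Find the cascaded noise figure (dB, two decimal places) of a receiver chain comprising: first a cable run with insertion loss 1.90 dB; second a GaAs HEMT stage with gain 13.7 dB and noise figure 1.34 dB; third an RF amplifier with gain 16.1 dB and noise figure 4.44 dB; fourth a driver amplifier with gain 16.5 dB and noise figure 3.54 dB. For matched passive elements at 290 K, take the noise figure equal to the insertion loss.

Convert to linear (a loss of L dB is a gain of −L dB): F_i = 10^(NF_i/10), G_i = 10^(G_i,dB/10)
  Stage 1: F_1 = 10^(1.90/10) = 1.549, G_1 = 10^(−1.90/10) = 0.6457
  Stage 2: F_2 = 10^(1.34/10) = 1.361, G_2 = 10^(13.7/10) = 23.44
  Stage 3: F_3 = 10^(4.44/10) = 2.780, G_3 = 10^(16.1/10) = 40.74
  Stage 4: F_4 = 10^(3.54/10) = 2.259, G_4 = 10^(16.5/10) = 44.67
Friis cascade:
  F = 1.549 + (1.361 − 1)/0.6457 + (2.780 − 1)/15.14 + (2.259 − 1)/616.6 = 2.228
NF = 10 log₁₀(2.228) = 3.48 dB

3.48 dB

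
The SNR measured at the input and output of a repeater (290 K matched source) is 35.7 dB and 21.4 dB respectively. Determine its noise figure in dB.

14.3 dB

NF (dB) = SNR_in(dB) − SNR_out(dB) when the source is at T₀
NF = 35.7 − 21.4 = 14.3 dB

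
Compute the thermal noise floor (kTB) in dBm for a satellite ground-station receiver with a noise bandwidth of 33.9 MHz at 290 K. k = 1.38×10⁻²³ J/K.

−98.7 dBm

P_n = kTB = 1.38×10⁻²³ × 290 × 3.39×10⁷ = 1.36×10⁻¹³ W
In dBm: 10 log₁₀(1.36×10⁻¹³ / 10⁻³) = −98.7 dBm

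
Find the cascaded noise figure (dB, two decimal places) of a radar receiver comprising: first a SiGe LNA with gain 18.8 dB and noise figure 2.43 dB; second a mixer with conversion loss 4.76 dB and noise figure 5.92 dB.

2.52 dB

Convert to linear (a loss of L dB is a gain of −L dB): F_i = 10^(NF_i/10), G_i = 10^(G_i,dB/10)
  Stage 1: F_1 = 10^(2.43/10) = 1.750, G_1 = 10^(18.8/10) = 75.86
  Stage 2: F_2 = 10^(5.92/10) = 3.908, G_2 = 10^(−4.76/10) = 0.3342
Friis cascade:
  F = 1.750 + (3.908 − 1)/75.86 = 1.788
NF = 10 log₁₀(1.788) = 2.52 dB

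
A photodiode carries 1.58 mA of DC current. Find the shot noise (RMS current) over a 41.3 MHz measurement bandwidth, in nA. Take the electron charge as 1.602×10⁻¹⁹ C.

145 nA

I_n = √(2qI·B)
2qI·B = 2 × 1.602×10⁻¹⁹ × 1.58×10⁻³ × 4.13×10⁷ = 2.09×10⁻¹⁴ A²
I_n = √(2.09×10⁻¹⁴) = 1.45×10⁻⁷ A = 145 nA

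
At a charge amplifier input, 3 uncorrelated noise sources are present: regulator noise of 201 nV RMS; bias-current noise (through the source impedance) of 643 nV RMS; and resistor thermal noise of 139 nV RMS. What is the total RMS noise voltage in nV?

688 nV

Uncorrelated sources add in power (mean-square): V_tot = √(ΣV_i²)
V_tot = √[(2.01×10⁻⁷)² + (6.43×10⁻⁷)² + (1.39×10⁻⁷)²] = 6.88×10⁻⁷ V = 688 nV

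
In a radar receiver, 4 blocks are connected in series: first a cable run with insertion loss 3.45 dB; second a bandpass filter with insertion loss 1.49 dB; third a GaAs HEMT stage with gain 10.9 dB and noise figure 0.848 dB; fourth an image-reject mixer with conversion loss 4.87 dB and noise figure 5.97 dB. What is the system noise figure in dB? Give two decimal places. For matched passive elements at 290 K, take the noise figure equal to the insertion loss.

Convert to linear (a loss of L dB is a gain of −L dB): F_i = 10^(NF_i/10), G_i = 10^(G_i,dB/10)
  Stage 1: F_1 = 10^(3.45/10) = 2.213, G_1 = 10^(−3.45/10) = 0.4519
  Stage 2: F_2 = 10^(1.49/10) = 1.409, G_2 = 10^(−1.49/10) = 0.7096
  Stage 3: F_3 = 10^(0.848/10) = 1.216, G_3 = 10^(10.9/10) = 12.30
  Stage 4: F_4 = 10^(5.97/10) = 3.954, G_4 = 10^(−4.87/10) = 0.3258
Friis cascade:
  F = 2.213 + (1.409 − 1)/0.4519 + (1.216 − 1)/0.3206 + (3.954 − 1)/3.945 = 4.540
NF = 10 log₁₀(4.540) = 6.57 dB

6.57 dB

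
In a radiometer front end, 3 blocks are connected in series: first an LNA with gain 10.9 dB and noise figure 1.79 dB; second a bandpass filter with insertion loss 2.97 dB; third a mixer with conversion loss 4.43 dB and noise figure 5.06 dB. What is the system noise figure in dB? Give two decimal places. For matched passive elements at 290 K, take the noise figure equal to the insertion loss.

2.89 dB

Convert to linear (a loss of L dB is a gain of −L dB): F_i = 10^(NF_i/10), G_i = 10^(G_i,dB/10)
  Stage 1: F_1 = 10^(1.79/10) = 1.510, G_1 = 10^(10.9/10) = 12.30
  Stage 2: F_2 = 10^(2.97/10) = 1.982, G_2 = 10^(−2.97/10) = 0.5047
  Stage 3: F_3 = 10^(5.06/10) = 3.206, G_3 = 10^(−4.43/10) = 0.3606
Friis cascade:
  F = 1.510 + (1.982 − 1)/12.30 + (3.206 − 1)/6.209 = 1.945
NF = 10 log₁₀(1.945) = 2.89 dB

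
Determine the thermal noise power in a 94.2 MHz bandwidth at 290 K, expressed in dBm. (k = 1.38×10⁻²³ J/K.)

−94.2 dBm

P_n = kTB = 1.38×10⁻²³ × 290 × 9.42×10⁷ = 3.77×10⁻¹³ W
In dBm: 10 log₁₀(3.77×10⁻¹³ / 10⁻³) = −94.2 dBm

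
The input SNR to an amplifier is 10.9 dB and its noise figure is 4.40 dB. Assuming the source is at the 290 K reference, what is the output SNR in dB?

By definition F = SNR_in/SNR_out, so in dB: SNR_out = SNR_in − NF
SNR_out = 10.9 − 4.40 = 6.50 dB

6.50 dB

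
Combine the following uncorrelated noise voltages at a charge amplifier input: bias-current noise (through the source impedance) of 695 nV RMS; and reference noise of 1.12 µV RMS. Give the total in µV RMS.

1.32 µV

Uncorrelated sources add in power (mean-square): V_tot = √(ΣV_i²)
V_tot = √[(6.95×10⁻⁷)² + (1.12×10⁻⁶)²] = 1.32×10⁻⁶ V = 1.32 µV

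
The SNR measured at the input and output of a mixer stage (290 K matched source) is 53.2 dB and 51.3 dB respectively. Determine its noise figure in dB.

1.9 dB

NF (dB) = SNR_in(dB) − SNR_out(dB) when the source is at T₀
NF = 53.2 − 51.3 = 1.9 dB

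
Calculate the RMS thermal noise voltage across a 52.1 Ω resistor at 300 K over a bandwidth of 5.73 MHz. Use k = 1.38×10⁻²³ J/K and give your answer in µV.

V_n = √(4kTRB)
4kTRB = 4 × 1.38×10⁻²³ × 300 × 5.21×10¹ × 5.73×10⁶ = 4.94×10⁻¹² V²
V_n = √(4.94×10⁻¹²) = 2.22×10⁻⁶ V = 2.22 µV

2.22 µV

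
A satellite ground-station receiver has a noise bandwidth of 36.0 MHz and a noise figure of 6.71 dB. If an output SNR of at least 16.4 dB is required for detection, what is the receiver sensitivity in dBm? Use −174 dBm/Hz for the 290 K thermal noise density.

Sensitivity = −174 + 10 log₁₀(B) + NF + SNR_min
= −174 + 75.56 + 6.71 + 16.4
= −75.33 dBm → −75.3 dBm

−75.3 dBm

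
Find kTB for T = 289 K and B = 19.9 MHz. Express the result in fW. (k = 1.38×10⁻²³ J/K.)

79.4 fW

P_n = kTB = 1.38×10⁻²³ × 289 × 1.99×10⁷ = 7.94×10⁻¹⁴ W = 79.4 fW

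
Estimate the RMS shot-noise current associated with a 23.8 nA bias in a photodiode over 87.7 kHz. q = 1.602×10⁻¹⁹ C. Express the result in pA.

25.9 pA

I_n = √(2qI·B)
2qI·B = 2 × 1.602×10⁻¹⁹ × 2.38×10⁻⁸ × 8.77×10⁴ = 6.69×10⁻²² A²
I_n = √(6.69×10⁻²²) = 2.59×10⁻¹¹ A = 25.9 pA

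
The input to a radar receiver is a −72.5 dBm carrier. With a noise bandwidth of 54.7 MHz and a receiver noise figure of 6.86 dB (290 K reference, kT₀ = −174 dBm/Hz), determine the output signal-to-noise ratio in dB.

Noise floor: N = −174 + 10 log₁₀(B) + NF
10 log₁₀(5.47×10⁷) = 77.38 dB
N = −174 + 77.38 + 6.86 = −89.76 dBm
SNR = P_sig − N = −72.5 − (−89.76) = 17.26 dB → 17.3 dB

17.3 dB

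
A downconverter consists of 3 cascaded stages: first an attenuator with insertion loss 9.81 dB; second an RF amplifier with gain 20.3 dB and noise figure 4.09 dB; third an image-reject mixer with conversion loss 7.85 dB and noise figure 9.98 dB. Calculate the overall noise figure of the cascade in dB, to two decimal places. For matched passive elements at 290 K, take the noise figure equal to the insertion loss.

14.04 dB

Convert to linear (a loss of L dB is a gain of −L dB): F_i = 10^(NF_i/10), G_i = 10^(G_i,dB/10)
  Stage 1: F_1 = 10^(9.81/10) = 9.572, G_1 = 10^(−9.81/10) = 0.1045
  Stage 2: F_2 = 10^(4.09/10) = 2.564, G_2 = 10^(20.3/10) = 107.2
  Stage 3: F_3 = 10^(9.98/10) = 9.954, G_3 = 10^(−7.85/10) = 0.1641
Friis cascade:
  F = 9.572 + (2.564 − 1)/0.1045 + (9.954 − 1)/11.19 = 25.35
NF = 10 log₁₀(25.35) = 14.04 dB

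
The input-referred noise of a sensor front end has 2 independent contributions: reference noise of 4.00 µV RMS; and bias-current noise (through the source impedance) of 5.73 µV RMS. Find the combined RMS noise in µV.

Uncorrelated sources add in power (mean-square): V_tot = √(ΣV_i²)
V_tot = √[(4.00×10⁻⁶)² + (5.73×10⁻⁶)²] = 6.99×10⁻⁶ V = 6.99 µV

6.99 µV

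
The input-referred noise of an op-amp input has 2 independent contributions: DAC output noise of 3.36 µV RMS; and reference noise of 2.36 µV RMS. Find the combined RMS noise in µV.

4.11 µV

Uncorrelated sources add in power (mean-square): V_tot = √(ΣV_i²)
V_tot = √[(3.36×10⁻⁶)² + (2.36×10⁻⁶)²] = 4.11×10⁻⁶ V = 4.11 µV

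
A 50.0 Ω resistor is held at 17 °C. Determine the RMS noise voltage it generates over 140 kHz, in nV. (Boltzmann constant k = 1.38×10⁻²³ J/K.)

T = 17 °C + 273.15 = 290.15 K
V_n = √(4kTRB)
4kTRB = 4 × 1.38×10⁻²³ × 290.15 × 5.00×10¹ × 1.40×10⁵ = 1.12×10⁻¹³ V²
V_n = √(1.12×10⁻¹³) = 3.35×10⁻⁷ V = 335 nV

335 nV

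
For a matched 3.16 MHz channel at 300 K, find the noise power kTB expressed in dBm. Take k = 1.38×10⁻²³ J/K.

P_n = kTB = 1.38×10⁻²³ × 300 × 3.16×10⁶ = 1.31×10⁻¹⁴ W
In dBm: 10 log₁₀(1.31×10⁻¹⁴ / 10⁻³) = −108.8 dBm

−108.8 dBm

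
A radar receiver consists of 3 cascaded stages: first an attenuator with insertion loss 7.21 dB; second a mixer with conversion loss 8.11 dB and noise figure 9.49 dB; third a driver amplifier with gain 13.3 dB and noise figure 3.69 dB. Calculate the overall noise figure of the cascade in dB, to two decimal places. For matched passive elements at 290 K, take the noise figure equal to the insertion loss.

Convert to linear (a loss of L dB is a gain of −L dB): F_i = 10^(NF_i/10), G_i = 10^(G_i,dB/10)
  Stage 1: F_1 = 10^(7.21/10) = 5.260, G_1 = 10^(−7.21/10) = 0.1901
  Stage 2: F_2 = 10^(9.49/10) = 8.892, G_2 = 10^(−8.11/10) = 0.1545
  Stage 3: F_3 = 10^(3.69/10) = 2.339, G_3 = 10^(13.3/10) = 21.38
Friis cascade:
  F = 5.260 + (8.892 − 1)/0.1901 + (2.339 − 1)/0.02938 = 92.35
NF = 10 log₁₀(92.35) = 19.65 dB

19.65 dB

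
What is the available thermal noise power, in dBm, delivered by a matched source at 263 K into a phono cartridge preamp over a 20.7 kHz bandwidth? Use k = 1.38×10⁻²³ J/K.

−131.2 dBm

P_n = kTB = 1.38×10⁻²³ × 263 × 2.07×10⁴ = 7.51×10⁻¹⁷ W
In dBm: 10 log₁₀(7.51×10⁻¹⁷ / 10⁻³) = −131.2 dBm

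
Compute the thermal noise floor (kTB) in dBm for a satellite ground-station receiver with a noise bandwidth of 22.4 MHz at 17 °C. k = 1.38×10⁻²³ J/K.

−100.5 dBm

T = 17 °C + 273.15 = 290.15 K
P_n = kTB = 1.38×10⁻²³ × 290.15 × 2.24×10⁷ = 8.97×10⁻¹⁴ W
In dBm: 10 log₁₀(8.97×10⁻¹⁴ / 10⁻³) = −100.5 dBm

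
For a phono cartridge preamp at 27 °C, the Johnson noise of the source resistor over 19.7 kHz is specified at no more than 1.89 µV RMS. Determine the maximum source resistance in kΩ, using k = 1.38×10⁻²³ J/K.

10.9 kΩ

T = 27 °C + 273.15 = 300.15 K
Johnson–Nyquist: V_n = √(4kTRB) ⇒ R = V_n² / (4kTB)
4kTB = 4 × 1.38×10⁻²³ × 300.15 × 1.97×10⁴ = 3.26×10⁻¹⁶
R = (1.89×10⁻⁶)² / 3.26×10⁻¹⁶ = 1.09×10⁴ Ω = 10.9 kΩ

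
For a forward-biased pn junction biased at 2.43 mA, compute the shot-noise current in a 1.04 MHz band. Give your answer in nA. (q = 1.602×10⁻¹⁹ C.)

28.5 nA

I_n = √(2qI·B)
2qI·B = 2 × 1.602×10⁻¹⁹ × 2.43×10⁻³ × 1.04×10⁶ = 8.10×10⁻¹⁶ A²
I_n = √(8.10×10⁻¹⁶) = 2.85×10⁻⁸ A = 28.5 nA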